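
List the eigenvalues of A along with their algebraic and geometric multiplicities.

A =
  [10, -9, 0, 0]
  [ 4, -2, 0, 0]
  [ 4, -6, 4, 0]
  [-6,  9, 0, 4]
λ = 4: alg = 4, geom = 3

Step 1 — factor the characteristic polynomial to read off the algebraic multiplicities:
  χ_A(x) = (x - 4)^4

Step 2 — compute geometric multiplicities via the rank-nullity identity g(λ) = n − rank(A − λI):
  rank(A − (4)·I) = 1, so dim ker(A − (4)·I) = n − 1 = 3

Summary:
  λ = 4: algebraic multiplicity = 4, geometric multiplicity = 3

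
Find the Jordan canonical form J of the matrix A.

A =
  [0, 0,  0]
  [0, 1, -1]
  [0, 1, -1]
J_2(0) ⊕ J_1(0)

The characteristic polynomial is
  det(x·I − A) = x^3

Eigenvalues and multiplicities (the geometric multiplicity of λ is n − rank(A − λI), which equals the number of Jordan blocks for λ):
  λ = 0: algebraic multiplicity = 3, geometric multiplicity = 2

Determining the block sizes for each eigenvalue:
  λ = 0: 2 blocks summing to 3 forces exactly one block of size 2 and the rest size 1 → block sizes [2, 1]

Assembling the blocks gives a Jordan form
J =
  [0, 1, 0]
  [0, 0, 0]
  [0, 0, 0]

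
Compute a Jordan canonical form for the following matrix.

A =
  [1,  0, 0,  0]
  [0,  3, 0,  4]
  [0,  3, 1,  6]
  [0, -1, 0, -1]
J_2(1) ⊕ J_1(1) ⊕ J_1(1)

The characteristic polynomial is
  det(x·I − A) = x^4 - 4*x^3 + 6*x^2 - 4*x + 1 = (x - 1)^4

Eigenvalues and multiplicities (the geometric multiplicity of λ is n − rank(A − λI), which equals the number of Jordan blocks for λ):
  λ = 1: algebraic multiplicity = 4, geometric multiplicity = 3

Determining the block sizes for each eigenvalue:
  λ = 1: 3 blocks summing to 4 forces exactly one block of size 2 and the rest size 1 → block sizes [2, 1, 1]

Assembling the blocks gives a Jordan form
J =
  [1, 1, 0, 0]
  [0, 1, 0, 0]
  [0, 0, 1, 0]
  [0, 0, 0, 1]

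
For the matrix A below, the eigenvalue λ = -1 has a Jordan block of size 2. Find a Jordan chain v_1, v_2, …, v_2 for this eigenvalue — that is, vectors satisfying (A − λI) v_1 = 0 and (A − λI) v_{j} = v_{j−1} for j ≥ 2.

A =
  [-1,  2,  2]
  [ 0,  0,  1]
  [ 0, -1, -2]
A Jordan chain for λ = -1 of length 2:
v_1 = (2, 1, -1)ᵀ
v_2 = (0, 1, 0)ᵀ

Let N = A − (-1)·I. We want v_2 with N^2 v_2 = 0 but N^1 v_2 ≠ 0; then v_{j-1} := N · v_j for j = 2, …, 2.

Pick v_2 = (0, 1, 0)ᵀ.
Then v_1 = N · v_2 = (2, 1, -1)ᵀ.

Sanity check: (A − (-1)·I) v_1 = (0, 0, 0)ᵀ = 0. ✓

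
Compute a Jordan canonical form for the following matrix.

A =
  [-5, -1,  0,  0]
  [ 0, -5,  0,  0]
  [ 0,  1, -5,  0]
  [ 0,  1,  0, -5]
J_2(-5) ⊕ J_1(-5) ⊕ J_1(-5)

The characteristic polynomial is
  det(x·I − A) = x^4 + 20*x^3 + 150*x^2 + 500*x + 625 = (x + 5)^4

Eigenvalues and multiplicities (the geometric multiplicity of λ is n − rank(A − λI), which equals the number of Jordan blocks for λ):
  λ = -5: algebraic multiplicity = 4, geometric multiplicity = 3

Determining the block sizes for each eigenvalue:
  λ = -5: 3 blocks summing to 4 forces exactly one block of size 2 and the rest size 1 → block sizes [2, 1, 1]

Assembling the blocks gives a Jordan form
J =
  [-5,  1,  0,  0]
  [ 0, -5,  0,  0]
  [ 0,  0, -5,  0]
  [ 0,  0,  0, -5]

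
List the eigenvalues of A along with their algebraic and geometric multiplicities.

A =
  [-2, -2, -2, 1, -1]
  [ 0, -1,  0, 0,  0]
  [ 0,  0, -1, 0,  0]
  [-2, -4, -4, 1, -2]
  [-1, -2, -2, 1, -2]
λ = -1: alg = 5, geom = 4

Step 1 — factor the characteristic polynomial to read off the algebraic multiplicities:
  χ_A(x) = (x + 1)^5

Step 2 — compute geometric multiplicities via the rank-nullity identity g(λ) = n − rank(A − λI):
  rank(A − (-1)·I) = 1, so dim ker(A − (-1)·I) = n − 1 = 4

Summary:
  λ = -1: algebraic multiplicity = 5, geometric multiplicity = 4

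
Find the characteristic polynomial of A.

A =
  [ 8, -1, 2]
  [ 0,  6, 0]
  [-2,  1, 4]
x^3 - 18*x^2 + 108*x - 216

Expanding det(x·I − A) (e.g. by cofactor expansion or by noting that A is similar to its Jordan form J, which has the same characteristic polynomial as A) gives
  χ_A(x) = x^3 - 18*x^2 + 108*x - 216
which factors as (x - 6)^3. The eigenvalues (with algebraic multiplicities) are λ = 6 with multiplicity 3.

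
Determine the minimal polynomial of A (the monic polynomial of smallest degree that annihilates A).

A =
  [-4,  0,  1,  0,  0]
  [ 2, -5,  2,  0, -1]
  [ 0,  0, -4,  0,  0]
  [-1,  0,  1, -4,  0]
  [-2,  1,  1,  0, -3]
x^3 + 12*x^2 + 48*x + 64

The characteristic polynomial is χ_A(x) = (x + 4)^5, so the eigenvalues are known. The minimal polynomial is
  m_A(x) = Π_λ (x − λ)^{k_λ}
where k_λ is the size of the *largest* Jordan block for λ (equivalently, the smallest k with (A − λI)^k v = 0 for every generalised eigenvector v of λ).

  λ = -4: largest Jordan block has size 3, contributing (x + 4)^3

So m_A(x) = (x + 4)^3 = x^3 + 12*x^2 + 48*x + 64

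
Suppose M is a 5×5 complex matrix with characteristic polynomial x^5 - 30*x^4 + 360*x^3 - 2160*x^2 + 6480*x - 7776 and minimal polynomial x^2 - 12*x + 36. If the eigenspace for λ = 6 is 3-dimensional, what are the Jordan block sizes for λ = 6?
Block sizes for λ = 6: [2, 2, 1]

Step 1 — from the characteristic polynomial, algebraic multiplicity of λ = 6 is 5. From dim ker(M − (6)·I) = 3, there are exactly 3 Jordan blocks for λ = 6.
Step 2 — from the minimal polynomial, the factor (x − 6)^2 tells us the largest block for λ = 6 has size 2.
Step 3 — with total size 5, 3 blocks, and largest block 2, the block sizes (in nonincreasing order) are [2, 2, 1].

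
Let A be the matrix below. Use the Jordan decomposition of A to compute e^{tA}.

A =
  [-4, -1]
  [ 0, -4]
e^{tA} =
  [exp(-4*t), -t*exp(-4*t)]
  [0, exp(-4*t)]

Strategy: write A = P · J · P⁻¹ where J is a Jordan canonical form, so e^{tA} = P · e^{tJ} · P⁻¹, and e^{tJ} can be computed block-by-block.

A has Jordan form
J =
  [-4,  1]
  [ 0, -4]
(up to reordering of blocks).

Per-block formulas:
  For a 2×2 Jordan block J_2(-4): exp(t · J_2(-4)) = e^(-4t)·(I + t·N), where N is the 2×2 nilpotent shift.

After assembling e^{tJ} and conjugating by P, we get:

e^{tA} =
  [exp(-4*t), -t*exp(-4*t)]
  [0, exp(-4*t)]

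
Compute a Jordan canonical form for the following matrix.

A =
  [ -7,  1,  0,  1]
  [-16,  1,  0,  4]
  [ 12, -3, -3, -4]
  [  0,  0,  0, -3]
J_2(-3) ⊕ J_2(-3)

The characteristic polynomial is
  det(x·I − A) = x^4 + 12*x^3 + 54*x^2 + 108*x + 81 = (x + 3)^4

Eigenvalues and multiplicities (the geometric multiplicity of λ is n − rank(A − λI), which equals the number of Jordan blocks for λ):
  λ = -3: algebraic multiplicity = 4, geometric multiplicity = 2

Determining the block sizes for each eigenvalue:
  λ = -3: with am = 4 and gm = 2, the partition is not yet determined (e.g. several partitions of 4 into 2 parts exist). Let N = A − (-3)·I. Computing rank(N^1) = 2, rank(N^2) = 0; the number of blocks of size ≥ j is rank(N^{j−1}) − rank(N^j), giving [2, 2]. So we have 2 block(s) of size 2 → block sizes [2, 2]

Assembling the blocks gives a Jordan form
J =
  [-3,  1,  0,  0]
  [ 0, -3,  0,  0]
  [ 0,  0, -3,  1]
  [ 0,  0,  0, -3]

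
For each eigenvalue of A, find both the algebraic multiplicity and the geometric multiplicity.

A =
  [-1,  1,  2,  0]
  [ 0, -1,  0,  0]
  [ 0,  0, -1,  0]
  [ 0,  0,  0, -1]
λ = -1: alg = 4, geom = 3

Step 1 — factor the characteristic polynomial to read off the algebraic multiplicities:
  χ_A(x) = (x + 1)^4

Step 2 — compute geometric multiplicities via the rank-nullity identity g(λ) = n − rank(A − λI):
  rank(A − (-1)·I) = 1, so dim ker(A − (-1)·I) = n − 1 = 3

Summary:
  λ = -1: algebraic multiplicity = 4, geometric multiplicity = 3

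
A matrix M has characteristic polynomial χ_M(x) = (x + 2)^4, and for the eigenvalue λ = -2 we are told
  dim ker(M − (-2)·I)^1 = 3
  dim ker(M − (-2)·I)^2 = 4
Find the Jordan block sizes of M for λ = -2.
Block sizes for λ = -2: [2, 1, 1]

From the dimensions of kernels of powers, the number of Jordan blocks of size at least j is d_j − d_{j−1} where d_j = dim ker(N^j) (with d_0 = 0). Computing the differences gives [3, 1].
The number of blocks of size exactly k is (#blocks of size ≥ k) − (#blocks of size ≥ k + 1), so the partition is: 2 block(s) of size 1, 1 block(s) of size 2.
In nonincreasing order the block sizes are [2, 1, 1].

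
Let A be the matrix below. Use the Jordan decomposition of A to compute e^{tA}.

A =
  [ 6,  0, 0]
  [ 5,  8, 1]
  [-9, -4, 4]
e^{tA} =
  [exp(6*t), 0, 0]
  [t^2*exp(6*t)/2 + 5*t*exp(6*t), 2*t*exp(6*t) + exp(6*t), t*exp(6*t)]
  [-t^2*exp(6*t) - 9*t*exp(6*t), -4*t*exp(6*t), -2*t*exp(6*t) + exp(6*t)]

Strategy: write A = P · J · P⁻¹ where J is a Jordan canonical form, so e^{tA} = P · e^{tJ} · P⁻¹, and e^{tJ} can be computed block-by-block.

A has Jordan form
J =
  [6, 1, 0]
  [0, 6, 1]
  [0, 0, 6]
(up to reordering of blocks).

Per-block formulas:
  For a 3×3 Jordan block J_3(6): exp(t · J_3(6)) = e^(6t)·(I + t·N + (t^2/2)·N^2), where N is the 3×3 nilpotent shift.

After assembling e^{tJ} and conjugating by P, we get:

e^{tA} =
  [exp(6*t), 0, 0]
  [t^2*exp(6*t)/2 + 5*t*exp(6*t), 2*t*exp(6*t) + exp(6*t), t*exp(6*t)]
  [-t^2*exp(6*t) - 9*t*exp(6*t), -4*t*exp(6*t), -2*t*exp(6*t) + exp(6*t)]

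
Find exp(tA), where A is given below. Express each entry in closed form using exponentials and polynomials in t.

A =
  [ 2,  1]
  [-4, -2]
e^{tA} =
  [2*t + 1, t]
  [-4*t, 1 - 2*t]

Strategy: write A = P · J · P⁻¹ where J is a Jordan canonical form, so e^{tA} = P · e^{tJ} · P⁻¹, and e^{tJ} can be computed block-by-block.

A has Jordan form
J =
  [0, 1]
  [0, 0]
(up to reordering of blocks).

Per-block formulas:
  For a 2×2 Jordan block J_2(0): exp(t · J_2(0)) = e^(0t)·(I + t·N), where N is the 2×2 nilpotent shift.

After assembling e^{tJ} and conjugating by P, we get:

e^{tA} =
  [2*t + 1, t]
  [-4*t, 1 - 2*t]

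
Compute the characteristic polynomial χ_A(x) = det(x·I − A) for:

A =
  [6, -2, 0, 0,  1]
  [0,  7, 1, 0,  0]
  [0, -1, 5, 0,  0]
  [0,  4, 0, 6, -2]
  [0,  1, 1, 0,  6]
x^5 - 30*x^4 + 360*x^3 - 2160*x^2 + 6480*x - 7776

Expanding det(x·I − A) (e.g. by cofactor expansion or by noting that A is similar to its Jordan form J, which has the same characteristic polynomial as A) gives
  χ_A(x) = x^5 - 30*x^4 + 360*x^3 - 2160*x^2 + 6480*x - 7776
which factors as (x - 6)^5. The eigenvalues (with algebraic multiplicities) are λ = 6 with multiplicity 5.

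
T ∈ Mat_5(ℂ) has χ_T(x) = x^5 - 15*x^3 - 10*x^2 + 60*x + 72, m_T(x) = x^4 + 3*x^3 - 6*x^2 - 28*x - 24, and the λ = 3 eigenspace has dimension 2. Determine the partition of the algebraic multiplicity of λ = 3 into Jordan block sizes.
Block sizes for λ = 3: [1, 1]

Step 1 — from the characteristic polynomial, algebraic multiplicity of λ = 3 is 2. From dim ker(T − (3)·I) = 2, there are exactly 2 Jordan blocks for λ = 3.
Step 2 — from the minimal polynomial, the factor (x − 3) tells us the largest block for λ = 3 has size 1.
Step 3 — with total size 2, 2 blocks, and largest block 1, the block sizes (in nonincreasing order) are [1, 1].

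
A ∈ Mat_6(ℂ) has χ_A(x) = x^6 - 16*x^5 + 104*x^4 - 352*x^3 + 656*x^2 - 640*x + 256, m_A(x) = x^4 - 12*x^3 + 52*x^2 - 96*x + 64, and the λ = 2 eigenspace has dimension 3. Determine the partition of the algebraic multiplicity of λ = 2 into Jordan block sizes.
Block sizes for λ = 2: [2, 1, 1]

Step 1 — from the characteristic polynomial, algebraic multiplicity of λ = 2 is 4. From dim ker(A − (2)·I) = 3, there are exactly 3 Jordan blocks for λ = 2.
Step 2 — from the minimal polynomial, the factor (x − 2)^2 tells us the largest block for λ = 2 has size 2.
Step 3 — with total size 4, 3 blocks, and largest block 2, the block sizes (in nonincreasing order) are [2, 1, 1].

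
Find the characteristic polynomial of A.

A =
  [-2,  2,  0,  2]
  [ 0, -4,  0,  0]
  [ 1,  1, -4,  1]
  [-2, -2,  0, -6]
x^4 + 16*x^3 + 96*x^2 + 256*x + 256

Expanding det(x·I − A) (e.g. by cofactor expansion or by noting that A is similar to its Jordan form J, which has the same characteristic polynomial as A) gives
  χ_A(x) = x^4 + 16*x^3 + 96*x^2 + 256*x + 256
which factors as (x + 4)^4. The eigenvalues (with algebraic multiplicities) are λ = -4 with multiplicity 4.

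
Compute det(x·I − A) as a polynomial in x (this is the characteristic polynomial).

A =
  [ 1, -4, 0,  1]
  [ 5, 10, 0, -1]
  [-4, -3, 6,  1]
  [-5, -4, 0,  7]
x^4 - 24*x^3 + 216*x^2 - 864*x + 1296

Expanding det(x·I − A) (e.g. by cofactor expansion or by noting that A is similar to its Jordan form J, which has the same characteristic polynomial as A) gives
  χ_A(x) = x^4 - 24*x^3 + 216*x^2 - 864*x + 1296
which factors as (x - 6)^4. The eigenvalues (with algebraic multiplicities) are λ = 6 with multiplicity 4.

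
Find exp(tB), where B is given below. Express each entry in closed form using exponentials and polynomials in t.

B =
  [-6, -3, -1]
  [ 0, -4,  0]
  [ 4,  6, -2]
e^{tB} =
  [-2*t*exp(-4*t) + exp(-4*t), -3*t*exp(-4*t), -t*exp(-4*t)]
  [0, exp(-4*t), 0]
  [4*t*exp(-4*t), 6*t*exp(-4*t), 2*t*exp(-4*t) + exp(-4*t)]

Strategy: write B = P · J · P⁻¹ where J is a Jordan canonical form, so e^{tB} = P · e^{tJ} · P⁻¹, and e^{tJ} can be computed block-by-block.

B has Jordan form
J =
  [-4,  1,  0]
  [ 0, -4,  0]
  [ 0,  0, -4]
(up to reordering of blocks).

Per-block formulas:
  For a 2×2 Jordan block J_2(-4): exp(t · J_2(-4)) = e^(-4t)·(I + t·N), where N is the 2×2 nilpotent shift.
  For a 1×1 block at λ = -4: exp(t · [-4]) = [e^(-4t)].

After assembling e^{tJ} and conjugating by P, we get:

e^{tB} =
  [-2*t*exp(-4*t) + exp(-4*t), -3*t*exp(-4*t), -t*exp(-4*t)]
  [0, exp(-4*t), 0]
  [4*t*exp(-4*t), 6*t*exp(-4*t), 2*t*exp(-4*t) + exp(-4*t)]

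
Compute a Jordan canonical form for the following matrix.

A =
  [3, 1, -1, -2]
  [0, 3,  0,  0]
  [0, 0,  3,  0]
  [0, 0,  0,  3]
J_2(3) ⊕ J_1(3) ⊕ J_1(3)

The characteristic polynomial is
  det(x·I − A) = x^4 - 12*x^3 + 54*x^2 - 108*x + 81 = (x - 3)^4

Eigenvalues and multiplicities (the geometric multiplicity of λ is n − rank(A − λI), which equals the number of Jordan blocks for λ):
  λ = 3: algebraic multiplicity = 4, geometric multiplicity = 3

Determining the block sizes for each eigenvalue:
  λ = 3: 3 blocks summing to 4 forces exactly one block of size 2 and the rest size 1 → block sizes [2, 1, 1]

Assembling the blocks gives a Jordan form
J =
  [3, 1, 0, 0]
  [0, 3, 0, 0]
  [0, 0, 3, 0]
  [0, 0, 0, 3]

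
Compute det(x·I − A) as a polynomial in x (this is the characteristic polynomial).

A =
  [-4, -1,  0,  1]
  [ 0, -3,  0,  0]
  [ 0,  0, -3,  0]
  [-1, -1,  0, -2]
x^4 + 12*x^3 + 54*x^2 + 108*x + 81

Expanding det(x·I − A) (e.g. by cofactor expansion or by noting that A is similar to its Jordan form J, which has the same characteristic polynomial as A) gives
  χ_A(x) = x^4 + 12*x^3 + 54*x^2 + 108*x + 81
which factors as (x + 3)^4. The eigenvalues (with algebraic multiplicities) are λ = -3 with multiplicity 4.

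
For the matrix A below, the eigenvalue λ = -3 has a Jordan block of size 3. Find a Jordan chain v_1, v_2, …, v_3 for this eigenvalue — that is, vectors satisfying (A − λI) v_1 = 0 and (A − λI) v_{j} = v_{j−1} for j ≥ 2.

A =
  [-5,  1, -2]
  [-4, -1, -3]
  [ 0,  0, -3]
A Jordan chain for λ = -3 of length 3:
v_1 = (1, 2, 0)ᵀ
v_2 = (-2, -3, 0)ᵀ
v_3 = (0, 0, 1)ᵀ

Let N = A − (-3)·I. We want v_3 with N^3 v_3 = 0 but N^2 v_3 ≠ 0; then v_{j-1} := N · v_j for j = 3, …, 2.

Pick v_3 = (0, 0, 1)ᵀ.
Then v_2 = N · v_3 = (-2, -3, 0)ᵀ.
Then v_1 = N · v_2 = (1, 2, 0)ᵀ.

Sanity check: (A − (-3)·I) v_1 = (0, 0, 0)ᵀ = 0. ✓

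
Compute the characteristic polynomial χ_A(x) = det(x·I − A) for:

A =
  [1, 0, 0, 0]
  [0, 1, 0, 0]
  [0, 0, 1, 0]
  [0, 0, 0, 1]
x^4 - 4*x^3 + 6*x^2 - 4*x + 1

Expanding det(x·I − A) (e.g. by cofactor expansion or by noting that A is similar to its Jordan form J, which has the same characteristic polynomial as A) gives
  χ_A(x) = x^4 - 4*x^3 + 6*x^2 - 4*x + 1
which factors as (x - 1)^4. The eigenvalues (with algebraic multiplicities) are λ = 1 with multiplicity 4.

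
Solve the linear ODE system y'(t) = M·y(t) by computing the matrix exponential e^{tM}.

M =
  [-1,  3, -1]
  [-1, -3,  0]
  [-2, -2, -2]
e^{tM} =
  [t*exp(-2*t) + exp(-2*t), t^2*exp(-2*t) + 3*t*exp(-2*t), -t^2*exp(-2*t)/2 - t*exp(-2*t)]
  [-t*exp(-2*t), -t^2*exp(-2*t) - t*exp(-2*t) + exp(-2*t), t^2*exp(-2*t)/2]
  [-2*t*exp(-2*t), -2*t^2*exp(-2*t) - 2*t*exp(-2*t), t^2*exp(-2*t) + exp(-2*t)]

Strategy: write M = P · J · P⁻¹ where J is a Jordan canonical form, so e^{tM} = P · e^{tJ} · P⁻¹, and e^{tJ} can be computed block-by-block.

M has Jordan form
J =
  [-2,  1,  0]
  [ 0, -2,  1]
  [ 0,  0, -2]
(up to reordering of blocks).

Per-block formulas:
  For a 3×3 Jordan block J_3(-2): exp(t · J_3(-2)) = e^(-2t)·(I + t·N + (t^2/2)·N^2), where N is the 3×3 nilpotent shift.

After assembling e^{tJ} and conjugating by P, we get:

e^{tM} =
  [t*exp(-2*t) + exp(-2*t), t^2*exp(-2*t) + 3*t*exp(-2*t), -t^2*exp(-2*t)/2 - t*exp(-2*t)]
  [-t*exp(-2*t), -t^2*exp(-2*t) - t*exp(-2*t) + exp(-2*t), t^2*exp(-2*t)/2]
  [-2*t*exp(-2*t), -2*t^2*exp(-2*t) - 2*t*exp(-2*t), t^2*exp(-2*t) + exp(-2*t)]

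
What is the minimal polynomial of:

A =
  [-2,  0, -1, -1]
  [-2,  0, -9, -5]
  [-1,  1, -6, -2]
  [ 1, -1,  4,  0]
x^2 + 4*x + 4

The characteristic polynomial is χ_A(x) = (x + 2)^4, so the eigenvalues are known. The minimal polynomial is
  m_A(x) = Π_λ (x − λ)^{k_λ}
where k_λ is the size of the *largest* Jordan block for λ (equivalently, the smallest k with (A − λI)^k v = 0 for every generalised eigenvector v of λ).

  λ = -2: largest Jordan block has size 2, contributing (x + 2)^2

So m_A(x) = (x + 2)^2 = x^2 + 4*x + 4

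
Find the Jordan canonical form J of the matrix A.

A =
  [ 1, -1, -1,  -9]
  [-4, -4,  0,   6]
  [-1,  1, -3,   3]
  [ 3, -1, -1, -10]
J_3(-4) ⊕ J_1(-4)

The characteristic polynomial is
  det(x·I − A) = x^4 + 16*x^3 + 96*x^2 + 256*x + 256 = (x + 4)^4

Eigenvalues and multiplicities (the geometric multiplicity of λ is n − rank(A − λI), which equals the number of Jordan blocks for λ):
  λ = -4: algebraic multiplicity = 4, geometric multiplicity = 2

Determining the block sizes for each eigenvalue:
  λ = -4: with am = 4 and gm = 2, the partition is not yet determined (e.g. several partitions of 4 into 2 parts exist). Let N = A − (-4)·I. Computing rank(N^1) = 2, rank(N^2) = 1, rank(N^3) = 0; the number of blocks of size ≥ j is rank(N^{j−1}) − rank(N^j), giving [2, 1, 1]. So we have 1 block(s) of size 3, 1 block(s) of size 1 → block sizes [3, 1]

Assembling the blocks gives a Jordan form
J =
  [-4,  1,  0,  0]
  [ 0, -4,  1,  0]
  [ 0,  0, -4,  0]
  [ 0,  0,  0, -4]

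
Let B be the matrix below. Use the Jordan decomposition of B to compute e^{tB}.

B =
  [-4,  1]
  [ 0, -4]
e^{tB} =
  [exp(-4*t), t*exp(-4*t)]
  [0, exp(-4*t)]

Strategy: write B = P · J · P⁻¹ where J is a Jordan canonical form, so e^{tB} = P · e^{tJ} · P⁻¹, and e^{tJ} can be computed block-by-block.

B has Jordan form
J =
  [-4,  1]
  [ 0, -4]
(up to reordering of blocks).

Per-block formulas:
  For a 2×2 Jordan block J_2(-4): exp(t · J_2(-4)) = e^(-4t)·(I + t·N), where N is the 2×2 nilpotent shift.

After assembling e^{tJ} and conjugating by P, we get:

e^{tB} =
  [exp(-4*t), t*exp(-4*t)]
  [0, exp(-4*t)]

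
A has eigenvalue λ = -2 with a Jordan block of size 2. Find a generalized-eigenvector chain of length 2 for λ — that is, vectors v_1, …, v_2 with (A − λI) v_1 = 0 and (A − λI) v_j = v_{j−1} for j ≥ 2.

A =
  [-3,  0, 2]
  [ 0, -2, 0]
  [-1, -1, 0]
A Jordan chain for λ = -2 of length 2:
v_1 = (-2, 0, -1)ᵀ
v_2 = (2, -1, 0)ᵀ

Let N = A − (-2)·I. We want v_2 with N^2 v_2 = 0 but N^1 v_2 ≠ 0; then v_{j-1} := N · v_j for j = 2, …, 2.

Pick v_2 = (2, -1, 0)ᵀ.
Then v_1 = N · v_2 = (-2, 0, -1)ᵀ.

Sanity check: (A − (-2)·I) v_1 = (0, 0, 0)ᵀ = 0. ✓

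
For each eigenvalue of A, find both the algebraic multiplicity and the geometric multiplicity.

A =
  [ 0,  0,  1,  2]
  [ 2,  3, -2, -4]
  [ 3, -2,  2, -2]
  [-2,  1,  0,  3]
λ = 1: alg = 2, geom = 1; λ = 3: alg = 2, geom = 1

Step 1 — factor the characteristic polynomial to read off the algebraic multiplicities:
  χ_A(x) = (x - 3)^2*(x - 1)^2

Step 2 — compute geometric multiplicities via the rank-nullity identity g(λ) = n − rank(A − λI):
  rank(A − (1)·I) = 3, so dim ker(A − (1)·I) = n − 3 = 1
  rank(A − (3)·I) = 3, so dim ker(A − (3)·I) = n − 3 = 1

Summary:
  λ = 1: algebraic multiplicity = 2, geometric multiplicity = 1
  λ = 3: algebraic multiplicity = 2, geometric multiplicity = 1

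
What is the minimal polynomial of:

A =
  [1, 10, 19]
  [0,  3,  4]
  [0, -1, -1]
x^3 - 3*x^2 + 3*x - 1

The characteristic polynomial is χ_A(x) = (x - 1)^3, so the eigenvalues are known. The minimal polynomial is
  m_A(x) = Π_λ (x − λ)^{k_λ}
where k_λ is the size of the *largest* Jordan block for λ (equivalently, the smallest k with (A − λI)^k v = 0 for every generalised eigenvector v of λ).

  λ = 1: largest Jordan block has size 3, contributing (x − 1)^3

So m_A(x) = (x - 1)^3 = x^3 - 3*x^2 + 3*x - 1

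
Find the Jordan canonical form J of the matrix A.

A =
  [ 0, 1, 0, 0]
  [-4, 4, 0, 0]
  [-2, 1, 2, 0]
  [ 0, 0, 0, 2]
J_2(2) ⊕ J_1(2) ⊕ J_1(2)

The characteristic polynomial is
  det(x·I − A) = x^4 - 8*x^3 + 24*x^2 - 32*x + 16 = (x - 2)^4

Eigenvalues and multiplicities (the geometric multiplicity of λ is n − rank(A − λI), which equals the number of Jordan blocks for λ):
  λ = 2: algebraic multiplicity = 4, geometric multiplicity = 3

Determining the block sizes for each eigenvalue:
  λ = 2: 3 blocks summing to 4 forces exactly one block of size 2 and the rest size 1 → block sizes [2, 1, 1]

Assembling the blocks gives a Jordan form
J =
  [2, 1, 0, 0]
  [0, 2, 0, 0]
  [0, 0, 2, 0]
  [0, 0, 0, 2]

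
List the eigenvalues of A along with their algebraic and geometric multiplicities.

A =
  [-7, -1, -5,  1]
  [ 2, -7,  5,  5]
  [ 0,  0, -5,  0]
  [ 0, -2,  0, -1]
λ = -5: alg = 4, geom = 2

Step 1 — factor the characteristic polynomial to read off the algebraic multiplicities:
  χ_A(x) = (x + 5)^4

Step 2 — compute geometric multiplicities via the rank-nullity identity g(λ) = n − rank(A − λI):
  rank(A − (-5)·I) = 2, so dim ker(A − (-5)·I) = n − 2 = 2

Summary:
  λ = -5: algebraic multiplicity = 4, geometric multiplicity = 2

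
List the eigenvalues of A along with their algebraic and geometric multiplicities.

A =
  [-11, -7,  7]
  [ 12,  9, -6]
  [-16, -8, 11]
λ = 3: alg = 3, geom = 2

Step 1 — factor the characteristic polynomial to read off the algebraic multiplicities:
  χ_A(x) = (x - 3)^3

Step 2 — compute geometric multiplicities via the rank-nullity identity g(λ) = n − rank(A − λI):
  rank(A − (3)·I) = 1, so dim ker(A − (3)·I) = n − 1 = 2

Summary:
  λ = 3: algebraic multiplicity = 3, geometric multiplicity = 2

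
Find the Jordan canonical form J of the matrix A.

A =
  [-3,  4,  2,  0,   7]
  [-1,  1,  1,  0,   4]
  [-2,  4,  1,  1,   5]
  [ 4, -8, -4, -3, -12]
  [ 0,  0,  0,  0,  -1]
J_3(-1) ⊕ J_2(-1)

The characteristic polynomial is
  det(x·I − A) = x^5 + 5*x^4 + 10*x^3 + 10*x^2 + 5*x + 1 = (x + 1)^5

Eigenvalues and multiplicities (the geometric multiplicity of λ is n − rank(A − λI), which equals the number of Jordan blocks for λ):
  λ = -1: algebraic multiplicity = 5, geometric multiplicity = 2

Determining the block sizes for each eigenvalue:
  λ = -1: with am = 5 and gm = 2, the partition is not yet determined (e.g. several partitions of 5 into 2 parts exist). Let N = A − (-1)·I. Computing rank(N^1) = 3, rank(N^2) = 1, rank(N^3) = 0; the number of blocks of size ≥ j is rank(N^{j−1}) − rank(N^j), giving [2, 2, 1]. So we have 1 block(s) of size 3, 1 block(s) of size 2 → block sizes [3, 2]

Assembling the blocks gives a Jordan form
J =
  [-1,  1,  0,  0,  0]
  [ 0, -1,  1,  0,  0]
  [ 0,  0, -1,  0,  0]
  [ 0,  0,  0, -1,  1]
  [ 0,  0,  0,  0, -1]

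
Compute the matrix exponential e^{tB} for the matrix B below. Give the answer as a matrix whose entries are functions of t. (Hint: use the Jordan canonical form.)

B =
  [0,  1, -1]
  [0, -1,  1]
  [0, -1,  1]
e^{tB} =
  [1, t, -t]
  [0, 1 - t, t]
  [0, -t, t + 1]

Strategy: write B = P · J · P⁻¹ where J is a Jordan canonical form, so e^{tB} = P · e^{tJ} · P⁻¹, and e^{tJ} can be computed block-by-block.

B has Jordan form
J =
  [0, 1, 0]
  [0, 0, 0]
  [0, 0, 0]
(up to reordering of blocks).

Per-block formulas:
  For a 2×2 Jordan block J_2(0): exp(t · J_2(0)) = e^(0t)·(I + t·N), where N is the 2×2 nilpotent shift.
  For a 1×1 block at λ = 0: exp(t · [0]) = [e^(0t)].

After assembling e^{tJ} and conjugating by P, we get:

e^{tB} =
  [1, t, -t]
  [0, 1 - t, t]
  [0, -t, t + 1]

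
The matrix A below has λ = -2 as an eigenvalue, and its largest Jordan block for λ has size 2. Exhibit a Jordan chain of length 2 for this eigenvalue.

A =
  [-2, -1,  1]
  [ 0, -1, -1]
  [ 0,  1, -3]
A Jordan chain for λ = -2 of length 2:
v_1 = (-1, 1, 1)ᵀ
v_2 = (0, 1, 0)ᵀ

Let N = A − (-2)·I. We want v_2 with N^2 v_2 = 0 but N^1 v_2 ≠ 0; then v_{j-1} := N · v_j for j = 2, …, 2.

Pick v_2 = (0, 1, 0)ᵀ.
Then v_1 = N · v_2 = (-1, 1, 1)ᵀ.

Sanity check: (A − (-2)·I) v_1 = (0, 0, 0)ᵀ = 0. ✓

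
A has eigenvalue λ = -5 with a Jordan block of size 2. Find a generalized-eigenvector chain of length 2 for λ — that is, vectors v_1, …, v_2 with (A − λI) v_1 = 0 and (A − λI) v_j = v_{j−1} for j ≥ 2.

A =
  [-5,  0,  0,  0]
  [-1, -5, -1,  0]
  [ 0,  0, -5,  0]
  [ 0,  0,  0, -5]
A Jordan chain for λ = -5 of length 2:
v_1 = (0, -1, 0, 0)ᵀ
v_2 = (1, 0, 0, 0)ᵀ

Let N = A − (-5)·I. We want v_2 with N^2 v_2 = 0 but N^1 v_2 ≠ 0; then v_{j-1} := N · v_j for j = 2, …, 2.

Pick v_2 = (1, 0, 0, 0)ᵀ.
Then v_1 = N · v_2 = (0, -1, 0, 0)ᵀ.

Sanity check: (A − (-5)·I) v_1 = (0, 0, 0, 0)ᵀ = 0. ✓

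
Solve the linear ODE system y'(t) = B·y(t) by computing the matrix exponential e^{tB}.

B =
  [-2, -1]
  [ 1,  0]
e^{tB} =
  [-t*exp(-t) + exp(-t), -t*exp(-t)]
  [t*exp(-t), t*exp(-t) + exp(-t)]

Strategy: write B = P · J · P⁻¹ where J is a Jordan canonical form, so e^{tB} = P · e^{tJ} · P⁻¹, and e^{tJ} can be computed block-by-block.

B has Jordan form
J =
  [-1,  1]
  [ 0, -1]
(up to reordering of blocks).

Per-block formulas:
  For a 2×2 Jordan block J_2(-1): exp(t · J_2(-1)) = e^(-1t)·(I + t·N), where N is the 2×2 nilpotent shift.

After assembling e^{tJ} and conjugating by P, we get:

e^{tB} =
  [-t*exp(-t) + exp(-t), -t*exp(-t)]
  [t*exp(-t), t*exp(-t) + exp(-t)]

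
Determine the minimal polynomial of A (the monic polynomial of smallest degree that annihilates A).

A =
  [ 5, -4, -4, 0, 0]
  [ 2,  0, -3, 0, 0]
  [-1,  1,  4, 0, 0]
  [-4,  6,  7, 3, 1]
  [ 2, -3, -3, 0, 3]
x^3 - 9*x^2 + 27*x - 27

The characteristic polynomial is χ_A(x) = (x - 3)^5, so the eigenvalues are known. The minimal polynomial is
  m_A(x) = Π_λ (x − λ)^{k_λ}
where k_λ is the size of the *largest* Jordan block for λ (equivalently, the smallest k with (A − λI)^k v = 0 for every generalised eigenvector v of λ).

  λ = 3: largest Jordan block has size 3, contributing (x − 3)^3

So m_A(x) = (x - 3)^3 = x^3 - 9*x^2 + 27*x - 27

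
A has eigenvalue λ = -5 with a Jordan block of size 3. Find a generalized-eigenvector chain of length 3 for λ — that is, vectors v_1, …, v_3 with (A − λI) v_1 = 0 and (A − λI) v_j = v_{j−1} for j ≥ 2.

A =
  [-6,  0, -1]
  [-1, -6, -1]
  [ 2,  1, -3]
A Jordan chain for λ = -5 of length 3:
v_1 = (-1, 0, 1)ᵀ
v_2 = (-1, -1, 2)ᵀ
v_3 = (1, 0, 0)ᵀ

Let N = A − (-5)·I. We want v_3 with N^3 v_3 = 0 but N^2 v_3 ≠ 0; then v_{j-1} := N · v_j for j = 3, …, 2.

Pick v_3 = (1, 0, 0)ᵀ.
Then v_2 = N · v_3 = (-1, -1, 2)ᵀ.
Then v_1 = N · v_2 = (-1, 0, 1)ᵀ.

Sanity check: (A − (-5)·I) v_1 = (0, 0, 0)ᵀ = 0. ✓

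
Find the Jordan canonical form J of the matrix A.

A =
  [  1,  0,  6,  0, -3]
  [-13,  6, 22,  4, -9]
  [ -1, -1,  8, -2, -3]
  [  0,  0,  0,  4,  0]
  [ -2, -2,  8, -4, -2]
J_1(1) ⊕ J_2(4) ⊕ J_1(4) ⊕ J_1(4)

The characteristic polynomial is
  det(x·I − A) = x^5 - 17*x^4 + 112*x^3 - 352*x^2 + 512*x - 256 = (x - 4)^4*(x - 1)

Eigenvalues and multiplicities (the geometric multiplicity of λ is n − rank(A − λI), which equals the number of Jordan blocks for λ):
  λ = 1: algebraic multiplicity = 1, geometric multiplicity = 1
  λ = 4: algebraic multiplicity = 4, geometric multiplicity = 3

Determining the block sizes for each eigenvalue:
  λ = 1: one block (gm = 1), so the single block has size am = 1 → block sizes [1]
  λ = 4: 3 blocks summing to 4 forces exactly one block of size 2 and the rest size 1 → block sizes [2, 1, 1]

Assembling the blocks gives a Jordan form
J =
  [1, 0, 0, 0, 0]
  [0, 4, 1, 0, 0]
  [0, 0, 4, 0, 0]
  [0, 0, 0, 4, 0]
  [0, 0, 0, 0, 4]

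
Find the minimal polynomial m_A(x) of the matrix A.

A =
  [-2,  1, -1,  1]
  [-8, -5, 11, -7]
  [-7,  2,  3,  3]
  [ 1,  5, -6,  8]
x^4 - 4*x^3 - 12*x^2 + 32*x + 64

The characteristic polynomial is χ_A(x) = (x - 4)^2*(x + 2)^2, so the eigenvalues are known. The minimal polynomial is
  m_A(x) = Π_λ (x − λ)^{k_λ}
where k_λ is the size of the *largest* Jordan block for λ (equivalently, the smallest k with (A − λI)^k v = 0 for every generalised eigenvector v of λ).

  λ = -2: largest Jordan block has size 2, contributing (x + 2)^2
  λ = 4: largest Jordan block has size 2, contributing (x − 4)^2

So m_A(x) = (x - 4)^2*(x + 2)^2 = x^4 - 4*x^3 - 12*x^2 + 32*x + 64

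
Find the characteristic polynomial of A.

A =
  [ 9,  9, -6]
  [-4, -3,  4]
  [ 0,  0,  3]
x^3 - 9*x^2 + 27*x - 27

Expanding det(x·I − A) (e.g. by cofactor expansion or by noting that A is similar to its Jordan form J, which has the same characteristic polynomial as A) gives
  χ_A(x) = x^3 - 9*x^2 + 27*x - 27
which factors as (x - 3)^3. The eigenvalues (with algebraic multiplicities) are λ = 3 with multiplicity 3.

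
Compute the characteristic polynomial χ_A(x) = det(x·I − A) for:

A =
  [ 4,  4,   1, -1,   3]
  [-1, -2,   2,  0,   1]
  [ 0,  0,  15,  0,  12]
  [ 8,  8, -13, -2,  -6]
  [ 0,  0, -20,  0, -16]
x^5 + x^4

Expanding det(x·I − A) (e.g. by cofactor expansion or by noting that A is similar to its Jordan form J, which has the same characteristic polynomial as A) gives
  χ_A(x) = x^5 + x^4
which factors as x^4*(x + 1). The eigenvalues (with algebraic multiplicities) are λ = -1 with multiplicity 1, λ = 0 with multiplicity 4.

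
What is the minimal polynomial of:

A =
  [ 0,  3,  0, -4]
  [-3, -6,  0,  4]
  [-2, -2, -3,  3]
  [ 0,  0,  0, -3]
x^2 + 6*x + 9

The characteristic polynomial is χ_A(x) = (x + 3)^4, so the eigenvalues are known. The minimal polynomial is
  m_A(x) = Π_λ (x − λ)^{k_λ}
where k_λ is the size of the *largest* Jordan block for λ (equivalently, the smallest k with (A − λI)^k v = 0 for every generalised eigenvector v of λ).

  λ = -3: largest Jordan block has size 2, contributing (x + 3)^2

So m_A(x) = (x + 3)^2 = x^2 + 6*x + 9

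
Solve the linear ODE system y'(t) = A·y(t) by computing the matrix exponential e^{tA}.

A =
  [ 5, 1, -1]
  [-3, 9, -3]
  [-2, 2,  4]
e^{tA} =
  [-t*exp(6*t) + exp(6*t), t*exp(6*t), -t*exp(6*t)]
  [-3*t*exp(6*t), 3*t*exp(6*t) + exp(6*t), -3*t*exp(6*t)]
  [-2*t*exp(6*t), 2*t*exp(6*t), -2*t*exp(6*t) + exp(6*t)]

Strategy: write A = P · J · P⁻¹ where J is a Jordan canonical form, so e^{tA} = P · e^{tJ} · P⁻¹, and e^{tJ} can be computed block-by-block.

A has Jordan form
J =
  [6, 1, 0]
  [0, 6, 0]
  [0, 0, 6]
(up to reordering of blocks).

Per-block formulas:
  For a 1×1 block at λ = 6: exp(t · [6]) = [e^(6t)].
  For a 2×2 Jordan block J_2(6): exp(t · J_2(6)) = e^(6t)·(I + t·N), where N is the 2×2 nilpotent shift.

After assembling e^{tJ} and conjugating by P, we get:

e^{tA} =
  [-t*exp(6*t) + exp(6*t), t*exp(6*t), -t*exp(6*t)]
  [-3*t*exp(6*t), 3*t*exp(6*t) + exp(6*t), -3*t*exp(6*t)]
  [-2*t*exp(6*t), 2*t*exp(6*t), -2*t*exp(6*t) + exp(6*t)]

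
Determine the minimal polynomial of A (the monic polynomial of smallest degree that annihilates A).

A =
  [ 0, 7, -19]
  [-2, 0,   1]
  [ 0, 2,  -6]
x^3 + 6*x^2 + 12*x + 8

The characteristic polynomial is χ_A(x) = (x + 2)^3, so the eigenvalues are known. The minimal polynomial is
  m_A(x) = Π_λ (x − λ)^{k_λ}
where k_λ is the size of the *largest* Jordan block for λ (equivalently, the smallest k with (A − λI)^k v = 0 for every generalised eigenvector v of λ).

  λ = -2: largest Jordan block has size 3, contributing (x + 2)^3

So m_A(x) = (x + 2)^3 = x^3 + 6*x^2 + 12*x + 8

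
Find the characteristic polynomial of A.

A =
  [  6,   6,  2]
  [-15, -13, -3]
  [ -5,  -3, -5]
x^3 + 12*x^2 + 48*x + 64

Expanding det(x·I − A) (e.g. by cofactor expansion or by noting that A is similar to its Jordan form J, which has the same characteristic polynomial as A) gives
  χ_A(x) = x^3 + 12*x^2 + 48*x + 64
which factors as (x + 4)^3. The eigenvalues (with algebraic multiplicities) are λ = -4 with multiplicity 3.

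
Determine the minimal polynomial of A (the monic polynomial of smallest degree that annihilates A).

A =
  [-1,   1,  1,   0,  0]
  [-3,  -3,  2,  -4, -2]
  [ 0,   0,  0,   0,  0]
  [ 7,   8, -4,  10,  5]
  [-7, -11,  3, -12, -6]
x^3

The characteristic polynomial is χ_A(x) = x^5, so the eigenvalues are known. The minimal polynomial is
  m_A(x) = Π_λ (x − λ)^{k_λ}
where k_λ is the size of the *largest* Jordan block for λ (equivalently, the smallest k with (A − λI)^k v = 0 for every generalised eigenvector v of λ).

  λ = 0: largest Jordan block has size 3, contributing (x − 0)^3

So m_A(x) = x^3 = x^3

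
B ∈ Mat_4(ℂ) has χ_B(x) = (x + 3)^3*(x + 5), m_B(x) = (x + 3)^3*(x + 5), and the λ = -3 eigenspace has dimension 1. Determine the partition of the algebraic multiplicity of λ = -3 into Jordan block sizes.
Block sizes for λ = -3: [3]

Step 1 — from the characteristic polynomial, algebraic multiplicity of λ = -3 is 3. From dim ker(B − (-3)·I) = 1, there are exactly 1 Jordan blocks for λ = -3.
Step 2 — from the minimal polynomial, the factor (x + 3)^3 tells us the largest block for λ = -3 has size 3.
Step 3 — with total size 3, 1 blocks, and largest block 3, the block sizes (in nonincreasing order) are [3].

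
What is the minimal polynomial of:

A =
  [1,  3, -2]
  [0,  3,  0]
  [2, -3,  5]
x^2 - 6*x + 9

The characteristic polynomial is χ_A(x) = (x - 3)^3, so the eigenvalues are known. The minimal polynomial is
  m_A(x) = Π_λ (x − λ)^{k_λ}
where k_λ is the size of the *largest* Jordan block for λ (equivalently, the smallest k with (A − λI)^k v = 0 for every generalised eigenvector v of λ).

  λ = 3: largest Jordan block has size 2, contributing (x − 3)^2

So m_A(x) = (x - 3)^2 = x^2 - 6*x + 9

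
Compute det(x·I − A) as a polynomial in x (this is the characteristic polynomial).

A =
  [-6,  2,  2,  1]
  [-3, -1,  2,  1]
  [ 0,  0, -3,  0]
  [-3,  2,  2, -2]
x^4 + 12*x^3 + 54*x^2 + 108*x + 81

Expanding det(x·I − A) (e.g. by cofactor expansion or by noting that A is similar to its Jordan form J, which has the same characteristic polynomial as A) gives
  χ_A(x) = x^4 + 12*x^3 + 54*x^2 + 108*x + 81
which factors as (x + 3)^4. The eigenvalues (with algebraic multiplicities) are λ = -3 with multiplicity 4.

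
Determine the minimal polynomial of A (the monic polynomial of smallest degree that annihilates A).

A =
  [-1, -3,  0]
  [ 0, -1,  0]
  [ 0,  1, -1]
x^2 + 2*x + 1

The characteristic polynomial is χ_A(x) = (x + 1)^3, so the eigenvalues are known. The minimal polynomial is
  m_A(x) = Π_λ (x − λ)^{k_λ}
where k_λ is the size of the *largest* Jordan block for λ (equivalently, the smallest k with (A − λI)^k v = 0 for every generalised eigenvector v of λ).

  λ = -1: largest Jordan block has size 2, contributing (x + 1)^2

So m_A(x) = (x + 1)^2 = x^2 + 2*x + 1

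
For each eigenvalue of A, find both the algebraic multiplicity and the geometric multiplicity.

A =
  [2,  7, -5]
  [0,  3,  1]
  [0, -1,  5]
λ = 2: alg = 1, geom = 1; λ = 4: alg = 2, geom = 1

Step 1 — factor the characteristic polynomial to read off the algebraic multiplicities:
  χ_A(x) = (x - 4)^2*(x - 2)

Step 2 — compute geometric multiplicities via the rank-nullity identity g(λ) = n − rank(A − λI):
  rank(A − (2)·I) = 2, so dim ker(A − (2)·I) = n − 2 = 1
  rank(A − (4)·I) = 2, so dim ker(A − (4)·I) = n − 2 = 1

Summary:
  λ = 2: algebraic multiplicity = 1, geometric multiplicity = 1
  λ = 4: algebraic multiplicity = 2, geometric multiplicity = 1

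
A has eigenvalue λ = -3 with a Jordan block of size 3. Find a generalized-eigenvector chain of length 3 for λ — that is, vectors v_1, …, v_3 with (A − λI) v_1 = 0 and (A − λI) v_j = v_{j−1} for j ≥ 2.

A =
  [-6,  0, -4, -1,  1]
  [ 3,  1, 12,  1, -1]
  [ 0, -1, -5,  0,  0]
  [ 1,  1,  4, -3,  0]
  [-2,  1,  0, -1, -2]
A Jordan chain for λ = -3 of length 3:
v_1 = (6, 6, -3, 0, 6)ᵀ
v_2 = (-3, 3, 0, 1, -2)ᵀ
v_3 = (1, 0, 0, 0, 0)ᵀ

Let N = A − (-3)·I. We want v_3 with N^3 v_3 = 0 but N^2 v_3 ≠ 0; then v_{j-1} := N · v_j for j = 3, …, 2.

Pick v_3 = (1, 0, 0, 0, 0)ᵀ.
Then v_2 = N · v_3 = (-3, 3, 0, 1, -2)ᵀ.
Then v_1 = N · v_2 = (6, 6, -3, 0, 6)ᵀ.

Sanity check: (A − (-3)·I) v_1 = (0, 0, 0, 0, 0)ᵀ = 0. ✓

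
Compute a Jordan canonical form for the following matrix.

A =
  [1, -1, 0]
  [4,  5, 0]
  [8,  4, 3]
J_2(3) ⊕ J_1(3)

The characteristic polynomial is
  det(x·I − A) = x^3 - 9*x^2 + 27*x - 27 = (x - 3)^3

Eigenvalues and multiplicities (the geometric multiplicity of λ is n − rank(A − λI), which equals the number of Jordan blocks for λ):
  λ = 3: algebraic multiplicity = 3, geometric multiplicity = 2

Determining the block sizes for each eigenvalue:
  λ = 3: 2 blocks summing to 3 forces exactly one block of size 2 and the rest size 1 → block sizes [2, 1]

Assembling the blocks gives a Jordan form
J =
  [3, 1, 0]
  [0, 3, 0]
  [0, 0, 3]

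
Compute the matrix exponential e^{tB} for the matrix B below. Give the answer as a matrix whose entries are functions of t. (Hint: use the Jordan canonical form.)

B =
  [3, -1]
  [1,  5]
e^{tB} =
  [-t*exp(4*t) + exp(4*t), -t*exp(4*t)]
  [t*exp(4*t), t*exp(4*t) + exp(4*t)]

Strategy: write B = P · J · P⁻¹ where J is a Jordan canonical form, so e^{tB} = P · e^{tJ} · P⁻¹, and e^{tJ} can be computed block-by-block.

B has Jordan form
J =
  [4, 1]
  [0, 4]
(up to reordering of blocks).

Per-block formulas:
  For a 2×2 Jordan block J_2(4): exp(t · J_2(4)) = e^(4t)·(I + t·N), where N is the 2×2 nilpotent shift.

After assembling e^{tJ} and conjugating by P, we get:

e^{tB} =
  [-t*exp(4*t) + exp(4*t), -t*exp(4*t)]
  [t*exp(4*t), t*exp(4*t) + exp(4*t)]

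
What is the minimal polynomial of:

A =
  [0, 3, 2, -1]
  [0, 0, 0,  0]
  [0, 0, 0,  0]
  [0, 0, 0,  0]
x^2

The characteristic polynomial is χ_A(x) = x^4, so the eigenvalues are known. The minimal polynomial is
  m_A(x) = Π_λ (x − λ)^{k_λ}
where k_λ is the size of the *largest* Jordan block for λ (equivalently, the smallest k with (A − λI)^k v = 0 for every generalised eigenvector v of λ).

  λ = 0: largest Jordan block has size 2, contributing (x − 0)^2

So m_A(x) = x^2 = x^2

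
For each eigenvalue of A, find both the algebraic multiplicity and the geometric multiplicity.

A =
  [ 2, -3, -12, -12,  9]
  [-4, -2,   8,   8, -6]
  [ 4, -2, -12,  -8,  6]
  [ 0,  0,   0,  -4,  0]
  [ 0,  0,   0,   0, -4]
λ = -4: alg = 5, geom = 4

Step 1 — factor the characteristic polynomial to read off the algebraic multiplicities:
  χ_A(x) = (x + 4)^5

Step 2 — compute geometric multiplicities via the rank-nullity identity g(λ) = n − rank(A − λI):
  rank(A − (-4)·I) = 1, so dim ker(A − (-4)·I) = n − 1 = 4

Summary:
  λ = -4: algebraic multiplicity = 5, geometric multiplicity = 4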